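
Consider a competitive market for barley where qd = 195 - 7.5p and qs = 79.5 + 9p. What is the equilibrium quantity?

q* = 142.5

Set qd = qs: 195 - 7.5p = 79.5 + 9p.
115.5 = 16.5p, so p* = 7.
q* = 195 − 7.5(7) = 142.5.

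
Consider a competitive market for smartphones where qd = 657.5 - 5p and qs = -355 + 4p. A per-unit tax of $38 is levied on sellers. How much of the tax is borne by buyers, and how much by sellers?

Pre-tax equilibrium: p* = 112.5, q* = 95.
Tax on sellers shifts supply to qs = -355 + 4(p − 38) = -507 + 4p.
657.5 - 5p = -507 + 4p gives buyer price pb = 2329/18; sellers receive ps = 2329/18 − 38 = 1645/18.
New quantity: q = 657.5 − 5(2329/18) = 95/9.
Buyer burden = 2329/18 − 112.5 = 152/9; seller burden = 112.5 − 1645/18 = 190/9.

Buyers bear 152/9, sellers bear 190/9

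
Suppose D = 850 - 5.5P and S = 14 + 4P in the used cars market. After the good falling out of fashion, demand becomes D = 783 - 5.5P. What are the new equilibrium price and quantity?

P' = 1538/19, Q' = 6418/19

Original equilibrium: P* = 88, Q* = 366.
New equilibrium: 783 - 5.5P = 14 + 4P, so 769 = 9.5P and P' = 1538/19; Q' = 783 − 5.5(1538/19) = 6418/19.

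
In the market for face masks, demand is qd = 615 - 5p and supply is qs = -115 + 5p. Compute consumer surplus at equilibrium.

Equilibrium: 615 - 5p = -115 + 5p gives p* = 73, q* = 250.
Demand choke price (qd = 0): p = 123.
CS = ½(123 − 73)(250) = 6250.

Consumer surplus = 6250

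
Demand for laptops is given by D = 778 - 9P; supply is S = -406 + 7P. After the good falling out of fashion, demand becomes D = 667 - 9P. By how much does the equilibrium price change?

ΔP = -6.9375

Original equilibrium: P* = 74, Q* = 112.
New equilibrium: 667 - 9P = -406 + 7P, so 1073 = 16P and P' = 67.0625; Q' = 667 − 9(67.0625) = 63.4375.
Change in price: 67.0625 − 74 = -6.9375.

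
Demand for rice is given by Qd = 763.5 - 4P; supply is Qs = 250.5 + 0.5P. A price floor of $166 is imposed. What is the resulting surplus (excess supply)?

Equilibrium price would be P* = 114, so the floor at 166 binds.
At P = 166: Qd = 99.5, Qs = 333.5.
Surplus = 333.5 − 99.5 = 234.

Surplus = 234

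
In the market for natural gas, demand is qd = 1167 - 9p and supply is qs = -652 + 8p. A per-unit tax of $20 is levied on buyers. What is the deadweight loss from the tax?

Pre-tax equilibrium: p* = 107, q* = 204.
Tax on buyers shifts demand to qd = 1167 − 9(p + 20) = 987 - 9p.
987 - 9p = -652 + 8p gives seller price ps = 1639/17; buyers pay pb = 1639/17 + 20 = 1979/17.
New quantity: q = 1167 − 9(1979/17) = 2028/17.
DWL = ½ × 20 × (204 − 2028/17) = 14400/17.

Deadweight loss = 14400/17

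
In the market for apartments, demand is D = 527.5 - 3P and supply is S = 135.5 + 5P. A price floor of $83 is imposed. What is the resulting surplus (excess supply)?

Equilibrium price would be P* = 49, so the floor at 83 binds.
At P = 83: D = 278.5, S = 550.5.
Surplus = 550.5 − 278.5 = 272.

Surplus = 272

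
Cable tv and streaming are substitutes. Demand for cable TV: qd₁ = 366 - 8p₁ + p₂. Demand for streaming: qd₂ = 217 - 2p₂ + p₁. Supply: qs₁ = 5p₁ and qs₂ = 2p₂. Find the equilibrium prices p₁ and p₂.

p₁ = 1681/51, p₂ = 3187/51

Market 1: 366 - 8p₁ + p₂ = 5p₁ → 13p₁ - p₂ = 366.
Market 2: 4p₂ - p₁ = 217.
Eliminating p₂: 4×(1) + 1×(2) gives 51p₁ = 1681, so p₁ = 1681/51.
Back-substitute into (2): p₂ = (217 + 1×1681/51) / 4 = 3187/51.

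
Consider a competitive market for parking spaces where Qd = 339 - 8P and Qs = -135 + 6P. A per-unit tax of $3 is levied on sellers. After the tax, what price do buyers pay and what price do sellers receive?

Pre-tax equilibrium: P* = 237/7, Q* = 477/7.
Tax on sellers shifts supply to Qs = -135 + 6(P − 3) = -153 + 6P.
339 - 8P = -153 + 6P gives buyer price Pb = 246/7; sellers receive Ps = 246/7 − 3 = 225/7.
New quantity: Q = 339 − 8(246/7) = 405/7.

Buyers pay 246/7, sellers receive 225/7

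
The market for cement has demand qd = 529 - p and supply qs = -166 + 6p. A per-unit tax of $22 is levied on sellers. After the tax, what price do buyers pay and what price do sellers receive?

Buyers pay 827/7, sellers receive 673/7

Pre-tax equilibrium: p* = 695/7, q* = 3008/7.
Tax on sellers shifts supply to qs = -166 + 6(p − 22) = -298 + 6p.
529 - p = -298 + 6p gives buyer price pb = 827/7; sellers receive ps = 827/7 − 22 = 673/7.
New quantity: q = 529 − 1(827/7) = 2876/7.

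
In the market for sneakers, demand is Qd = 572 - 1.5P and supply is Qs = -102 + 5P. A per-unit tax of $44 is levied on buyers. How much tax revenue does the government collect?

Pre-tax equilibrium: P* = 1348/13, Q* = 5414/13.
Tax on buyers shifts demand to Qd = 572 − 1.5(P + 44) = 506 - 1.5P.
506 - 1.5P = -102 + 5P gives seller price Ps = 1216/13; buyers pay Pb = 1216/13 + 44 = 1788/13.
New quantity: Q = 572 − 1.5(1788/13) = 4754/13.
Revenue = 44 × 4754/13 = 209176/13.

Tax revenue = 209176/13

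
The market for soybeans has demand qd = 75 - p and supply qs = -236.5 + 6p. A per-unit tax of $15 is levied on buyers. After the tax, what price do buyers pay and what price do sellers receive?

Pre-tax equilibrium: p* = 44.5, q* = 30.5.
Tax on buyers shifts demand to qd = 75 − 1(p + 15) = 60 - p.
60 - p = -236.5 + 6p gives seller price ps = 593/14; buyers pay pb = 593/14 + 15 = 803/14.
New quantity: q = 75 − 1(803/14) = 247/14.

Buyers pay 803/14, sellers receive 593/14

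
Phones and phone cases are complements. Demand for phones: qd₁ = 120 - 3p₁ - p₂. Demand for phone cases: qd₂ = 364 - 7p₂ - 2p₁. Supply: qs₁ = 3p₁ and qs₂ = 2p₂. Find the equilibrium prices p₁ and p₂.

Market 1: 120 - 3p₁ - p₂ = 3p₁ → 6p₁ + p₂ = 120.
Market 2: 9p₂ + 2p₁ = 364.
Eliminating p₂: 9×(1) − 1×(2) gives 52p₁ = 716, so p₁ = 179/13.
Back-substitute into (2): p₂ = (364 − 2×179/13) / 9 = 486/13.

p₁ = 179/13, p₂ = 486/13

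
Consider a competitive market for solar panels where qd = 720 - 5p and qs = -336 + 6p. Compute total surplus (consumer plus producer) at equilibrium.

Equilibrium: 720 - 5p = -336 + 6p gives p* = 96, q* = 240.
Demand choke price: p = 144; supply starts at p = 56.
CS = ½(144 − 96)(240) = 5760; PS = ½(96 − 56)(240) = 4800.

Total surplus = 10560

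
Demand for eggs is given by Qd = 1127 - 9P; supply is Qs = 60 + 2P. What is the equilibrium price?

Set Qd = Qs: 1127 - 9P = 60 + 2P.
1067 = 11P, so P* = 97.
Q* = 1127 − 9(97) = 254.

P* = 97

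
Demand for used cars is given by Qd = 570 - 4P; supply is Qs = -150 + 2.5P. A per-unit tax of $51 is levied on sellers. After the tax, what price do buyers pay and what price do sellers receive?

Pre-tax equilibrium: P* = 1440/13, Q* = 1650/13.
Tax on sellers shifts supply to Qs = -150 + 2.5(P − 51) = -277.5 + 2.5P.
570 - 4P = -277.5 + 2.5P gives buyer price Pb = 1695/13; sellers receive Ps = 1695/13 − 51 = 1032/13.
New quantity: Q = 570 − 4(1695/13) = 630/13.

Buyers pay 1695/13, sellers receive 1032/13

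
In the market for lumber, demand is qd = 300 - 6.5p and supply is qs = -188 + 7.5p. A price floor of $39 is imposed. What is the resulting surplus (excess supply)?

Equilibrium price would be p* = 244/7, so the floor at 39 binds.
At p = 39: qd = 46.5, qs = 104.5.
Surplus = 104.5 − 46.5 = 58.

Surplus = 58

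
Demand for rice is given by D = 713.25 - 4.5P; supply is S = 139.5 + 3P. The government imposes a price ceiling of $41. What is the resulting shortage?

Equilibrium price would be P* = 76.5, so the ceiling at 41 binds.
At P = 41: D = 713.25 − 4.5(41) = 528.75, S = 139.5 + 3(41) = 262.5.
Shortage = 528.75 − 262.5 = 266.25.

Shortage = 266.25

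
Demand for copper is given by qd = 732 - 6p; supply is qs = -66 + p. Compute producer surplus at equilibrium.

Producer surplus = 1152

Equilibrium: 732 - 6p = -66 + p gives p* = 114, q* = 48.
Supply starts at p = 66 (where qs = 0).
PS = ½(114 − 66)(48) = 1152.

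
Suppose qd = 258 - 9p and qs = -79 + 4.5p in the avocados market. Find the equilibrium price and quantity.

Set qd = qs: 258 - 9p = -79 + 4.5p.
337 = 13.5p, so p* = 674/27.
q* = 258 − 9(674/27) = 100/3.

p* = 674/27, q* = 100/3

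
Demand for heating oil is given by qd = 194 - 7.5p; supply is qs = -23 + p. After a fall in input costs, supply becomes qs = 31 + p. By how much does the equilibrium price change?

Original equilibrium: p* = 434/17, q* = 43/17.
New equilibrium: 194 - 7.5p = 31 + p, so 163 = 8.5p and p' = 326/17; q' = 194 − 7.5(326/17) = 853/17.
Change in price: 326/17 − 434/17 = -108/17.

Δp = -108/17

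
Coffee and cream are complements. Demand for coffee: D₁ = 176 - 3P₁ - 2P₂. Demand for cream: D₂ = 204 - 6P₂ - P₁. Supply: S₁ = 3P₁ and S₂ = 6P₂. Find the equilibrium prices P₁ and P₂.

Market 1: 176 - 3P₁ - 2P₂ = 3P₁ → 6P₁ + 2P₂ = 176.
Market 2: 12P₂ + P₁ = 204.
Eliminating P₂: 12×(1) − 2×(2) gives 70P₁ = 1704, so P₁ = 852/35.
Back-substitute into (2): P₂ = (204 − 1×852/35) / 12 = 524/35.

P₁ = 852/35, P₂ = 524/35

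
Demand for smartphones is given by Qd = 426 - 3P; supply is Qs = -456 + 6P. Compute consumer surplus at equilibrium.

Equilibrium: 426 - 3P = -456 + 6P gives P* = 98, Q* = 132.
Demand choke price (Qd = 0): P = 142.
CS = ½(142 − 98)(132) = 2904.

Consumer surplus = 2904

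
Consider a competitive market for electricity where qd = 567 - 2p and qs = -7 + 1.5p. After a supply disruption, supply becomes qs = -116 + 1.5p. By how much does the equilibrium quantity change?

Δq = -436/7

Original equilibrium: p* = 164, q* = 239.
New equilibrium: 567 - 2p = -116 + 1.5p, so 683 = 3.5p and p' = 1366/7; q' = 567 − 2(1366/7) = 1237/7.
Change in quantity: 1237/7 − 239 = -436/7.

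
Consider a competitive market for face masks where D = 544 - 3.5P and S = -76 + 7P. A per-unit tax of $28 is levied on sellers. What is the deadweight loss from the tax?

Deadweight loss = 2744/3

Pre-tax equilibrium: P* = 1240/21, Q* = 1012/3.
Tax on sellers shifts supply to S = -76 + 7(P − 28) = -272 + 7P.
544 - 3.5P = -272 + 7P gives buyer price Pb = 544/7; sellers receive Ps = 544/7 − 28 = 348/7.
New quantity: Q = 544 − 3.5(544/7) = 272.
DWL = ½ × 28 × (1012/3 − 272) = 2744/3.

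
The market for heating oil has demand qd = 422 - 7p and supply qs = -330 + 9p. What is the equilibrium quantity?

q* = 93

Set qd = qs: 422 - 7p = -330 + 9p.
752 = 16p, so p* = 47.
q* = 422 − 7(47) = 93.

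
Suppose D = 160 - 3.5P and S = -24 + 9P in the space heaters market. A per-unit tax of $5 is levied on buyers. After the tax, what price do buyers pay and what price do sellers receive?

Pre-tax equilibrium: P* = 14.72, Q* = 108.48.
Tax on buyers shifts demand to D = 160 − 3.5(P + 5) = 142.5 - 3.5P.
142.5 - 3.5P = -24 + 9P gives seller price Ps = 13.32; buyers pay Pb = 13.32 + 5 = 18.32.
New quantity: Q = 160 − 3.5(18.32) = 95.88.

Buyers pay $18.32, sellers receive $13.32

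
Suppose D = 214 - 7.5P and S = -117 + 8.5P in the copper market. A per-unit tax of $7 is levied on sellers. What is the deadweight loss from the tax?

Deadweight loss = 97.6171875

Pre-tax equilibrium: P* = 20.6875, Q* = 58.84375.
Tax on sellers shifts supply to S = -117 + 8.5(P − 7) = -176.5 + 8.5P.
214 - 7.5P = -176.5 + 8.5P gives buyer price Pb = 24.40625; sellers receive Ps = 24.40625 − 7 = 17.40625.
New quantity: Q = 214 − 7.5(24.40625) = 30.953125.
DWL = ½ × 7 × (58.84375 − 30.953125) = 97.6171875.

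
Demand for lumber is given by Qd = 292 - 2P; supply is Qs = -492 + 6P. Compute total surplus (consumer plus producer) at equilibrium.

Equilibrium: 292 - 2P = -492 + 6P gives P* = 98, Q* = 96.
Demand choke price: P = 146; supply starts at P = 82.
CS = ½(146 − 98)(96) = 2304; PS = ½(98 − 82)(96) = 768.

Total surplus = 3072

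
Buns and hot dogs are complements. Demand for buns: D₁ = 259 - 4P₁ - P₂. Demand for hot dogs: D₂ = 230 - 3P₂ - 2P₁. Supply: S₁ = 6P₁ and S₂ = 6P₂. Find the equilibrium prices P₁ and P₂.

P₁ = 23.875, P₂ = 20.25

Market 1: 259 - 4P₁ - P₂ = 6P₁ → 10P₁ + P₂ = 259.
Market 2: 9P₂ + 2P₁ = 230.
Eliminating P₂: 9×(1) − 1×(2) gives 88P₁ = 2101, so P₁ = 23.875.
Back-substitute into (2): P₂ = (230 − 2×23.875) / 9 = 20.25.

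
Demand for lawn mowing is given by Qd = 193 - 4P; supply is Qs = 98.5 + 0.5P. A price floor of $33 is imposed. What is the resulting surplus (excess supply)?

Equilibrium price would be P* = 21, so the floor at 33 binds.
At P = 33: Qd = 61, Qs = 115.
Surplus = 115 − 61 = 54.

Surplus = 54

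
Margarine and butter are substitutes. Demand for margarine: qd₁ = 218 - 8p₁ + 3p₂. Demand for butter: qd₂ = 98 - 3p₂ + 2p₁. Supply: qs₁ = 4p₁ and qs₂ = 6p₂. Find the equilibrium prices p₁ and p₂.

Market 1: 218 - 8p₁ + 3p₂ = 4p₁ → 12p₁ - 3p₂ = 218.
Market 2: 9p₂ - 2p₁ = 98.
Eliminating p₂: 9×(1) + 3×(2) gives 102p₁ = 2256, so p₁ = 376/17.
Back-substitute into (2): p₂ = (98 + 2×376/17) / 9 = 806/51.

p₁ = 376/17, p₂ = 806/51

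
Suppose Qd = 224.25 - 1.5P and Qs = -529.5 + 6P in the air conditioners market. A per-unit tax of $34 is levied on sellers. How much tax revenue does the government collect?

Tax revenue = 1111.8

Pre-tax equilibrium: P* = 100.5, Q* = 73.5.
Tax on sellers shifts supply to Qs = -529.5 + 6(P − 34) = -733.5 + 6P.
224.25 - 1.5P = -733.5 + 6P gives buyer price Pb = 127.7; sellers receive Ps = 127.7 − 34 = 93.7.
New quantity: Q = 224.25 − 1.5(127.7) = 32.7.
Revenue = 34 × 32.7 = 1111.8.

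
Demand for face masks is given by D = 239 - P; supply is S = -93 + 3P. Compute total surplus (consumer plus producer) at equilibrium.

Total surplus = 16224

Equilibrium: 239 - P = -93 + 3P gives P* = 83, Q* = 156.
Demand choke price: P = 239; supply starts at P = 31.
CS = ½(239 − 83)(156) = 12168; PS = ½(83 − 31)(156) = 4056.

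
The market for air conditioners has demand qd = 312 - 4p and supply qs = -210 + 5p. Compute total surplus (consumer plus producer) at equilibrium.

Equilibrium: 312 - 4p = -210 + 5p gives p* = 58, q* = 80.
Demand choke price: p = 78; supply starts at p = 42.
CS = ½(78 − 58)(80) = 800; PS = ½(58 − 42)(80) = 640.

Total surplus = 1440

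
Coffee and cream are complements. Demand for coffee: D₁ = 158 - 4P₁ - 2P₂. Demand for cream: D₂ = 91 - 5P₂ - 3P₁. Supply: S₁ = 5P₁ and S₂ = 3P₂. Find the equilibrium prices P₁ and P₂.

Market 1: 158 - 4P₁ - 2P₂ = 5P₁ → 9P₁ + 2P₂ = 158.
Market 2: 8P₂ + 3P₁ = 91.
Eliminating P₂: 8×(1) − 2×(2) gives 66P₁ = 1082, so P₁ = 541/33.
Back-substitute into (2): P₂ = (91 − 3×541/33) / 8 = 115/22.

P₁ = 541/33, P₂ = 115/22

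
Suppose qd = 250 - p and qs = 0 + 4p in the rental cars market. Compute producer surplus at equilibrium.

Producer surplus = 5000

Equilibrium: 250 - p = 0 + 4p gives p* = 50, q* = 200.
Supply starts at p = 0 (where qs = 0).
PS = ½(50 − 0)(200) = 5000.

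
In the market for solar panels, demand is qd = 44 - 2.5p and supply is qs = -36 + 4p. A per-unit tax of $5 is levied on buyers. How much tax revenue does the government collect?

Pre-tax equilibrium: p* = 160/13, q* = 172/13.
Tax on buyers shifts demand to qd = 44 − 2.5(p + 5) = 31.5 - 2.5p.
31.5 - 2.5p = -36 + 4p gives seller price ps = 135/13; buyers pay pb = 135/13 + 5 = 200/13.
New quantity: q = 44 − 2.5(200/13) = 72/13.
Revenue = 5 × 72/13 = 360/13.

Tax revenue = 360/13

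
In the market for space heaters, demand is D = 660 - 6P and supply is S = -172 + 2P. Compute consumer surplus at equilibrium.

Equilibrium: 660 - 6P = -172 + 2P gives P* = 104, Q* = 36.
Demand choke price (D = 0): P = 110.
CS = ½(110 − 104)(36) = 108.

Consumer surplus = 108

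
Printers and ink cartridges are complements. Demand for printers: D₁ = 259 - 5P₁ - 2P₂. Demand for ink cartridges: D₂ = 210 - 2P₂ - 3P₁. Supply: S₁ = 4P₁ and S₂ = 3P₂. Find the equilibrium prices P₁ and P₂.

P₁ = 875/39, P₂ = 371/13

Market 1: 259 - 5P₁ - 2P₂ = 4P₁ → 9P₁ + 2P₂ = 259.
Market 2: 5P₂ + 3P₁ = 210.
Eliminating P₂: 5×(1) − 2×(2) gives 39P₁ = 875, so P₁ = 875/39.
Back-substitute into (2): P₂ = (210 − 3×875/39) / 5 = 371/13.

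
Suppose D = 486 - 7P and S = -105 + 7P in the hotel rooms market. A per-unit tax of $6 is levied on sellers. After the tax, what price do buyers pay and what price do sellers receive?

Pre-tax equilibrium: P* = 591/14, Q* = 190.5.
Tax on sellers shifts supply to S = -105 + 7(P − 6) = -147 + 7P.
486 - 7P = -147 + 7P gives buyer price Pb = 633/14; sellers receive Ps = 633/14 − 6 = 549/14.
New quantity: Q = 486 − 7(633/14) = 169.5.

Buyers pay 633/14, sellers receive 549/14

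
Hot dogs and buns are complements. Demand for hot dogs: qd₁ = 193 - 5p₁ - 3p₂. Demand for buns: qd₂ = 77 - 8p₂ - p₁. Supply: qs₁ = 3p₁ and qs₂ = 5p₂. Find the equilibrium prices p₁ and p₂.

Market 1: 193 - 5p₁ - 3p₂ = 3p₁ → 8p₁ + 3p₂ = 193.
Market 2: 13p₂ + p₁ = 77.
Eliminating p₂: 13×(1) − 3×(2) gives 101p₁ = 2278, so p₁ = 2278/101.
Back-substitute into (2): p₂ = (77 − 1×2278/101) / 13 = 423/101.

p₁ = 2278/101, p₂ = 423/101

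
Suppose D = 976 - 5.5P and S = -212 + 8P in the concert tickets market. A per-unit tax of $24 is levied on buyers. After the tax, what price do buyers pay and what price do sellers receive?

Buyers pay 920/9, sellers receive 704/9

Pre-tax equilibrium: P* = 88, Q* = 492.
Tax on buyers shifts demand to D = 976 − 5.5(P + 24) = 844 - 5.5P.
844 - 5.5P = -212 + 8P gives seller price Ps = 704/9; buyers pay Pb = 704/9 + 24 = 920/9.
New quantity: Q = 976 − 5.5(920/9) = 3724/9.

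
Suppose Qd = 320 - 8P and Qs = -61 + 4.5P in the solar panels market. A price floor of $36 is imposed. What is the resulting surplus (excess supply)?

Equilibrium price would be P* = 30.48, so the floor at 36 binds.
At P = 36: Qd = 32, Qs = 101.
Surplus = 101 − 32 = 69.

Surplus = 69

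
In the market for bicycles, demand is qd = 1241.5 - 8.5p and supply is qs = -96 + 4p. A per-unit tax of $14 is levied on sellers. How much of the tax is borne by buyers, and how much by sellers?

Pre-tax equilibrium: p* = 107, q* = 332.
Tax on sellers shifts supply to qs = -96 + 4(p − 14) = -152 + 4p.
1241.5 - 8.5p = -152 + 4p gives buyer price pb = 111.48; sellers receive ps = 111.48 − 14 = 97.48.
New quantity: q = 1241.5 − 8.5(111.48) = 293.92.
Buyer burden = 111.48 − 107 = 4.48; seller burden = 107 − 97.48 = 9.52.

Buyers bear $4.48, sellers bear $9.52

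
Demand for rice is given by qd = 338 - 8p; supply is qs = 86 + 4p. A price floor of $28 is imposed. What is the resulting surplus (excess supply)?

Equilibrium price would be p* = 21, so the floor at 28 binds.
At p = 28: qd = 114, qs = 198.
Surplus = 198 − 114 = 84.

Surplus = 84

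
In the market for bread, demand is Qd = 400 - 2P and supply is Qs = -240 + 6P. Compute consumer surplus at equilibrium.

Equilibrium: 400 - 2P = -240 + 6P gives P* = 80, Q* = 240.
Demand choke price (Qd = 0): P = 200.
CS = ½(200 − 80)(240) = 14400.

Consumer surplus = 14400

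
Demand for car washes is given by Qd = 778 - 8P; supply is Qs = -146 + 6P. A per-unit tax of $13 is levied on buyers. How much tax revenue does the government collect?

Pre-tax equilibrium: P* = 66, Q* = 250.
Tax on buyers shifts demand to Qd = 778 − 8(P + 13) = 674 - 8P.
674 - 8P = -146 + 6P gives seller price Ps = 410/7; buyers pay Pb = 410/7 + 13 = 501/7.
New quantity: Q = 778 − 8(501/7) = 1438/7.
Revenue = 13 × 1438/7 = 18694/7.

Tax revenue = 18694/7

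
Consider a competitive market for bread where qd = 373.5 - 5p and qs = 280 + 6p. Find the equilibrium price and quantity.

Set qd = qs: 373.5 - 5p = 280 + 6p.
93.5 = 11p, so p* = 8.5.
q* = 373.5 − 5(8.5) = 331.

p* = 8.5, q* = 331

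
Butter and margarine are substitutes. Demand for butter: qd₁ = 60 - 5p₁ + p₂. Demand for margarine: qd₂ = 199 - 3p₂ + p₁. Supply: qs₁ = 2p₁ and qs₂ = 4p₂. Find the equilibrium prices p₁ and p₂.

Market 1: 60 - 5p₁ + p₂ = 2p₁ → 7p₁ - p₂ = 60.
Market 2: 7p₂ - p₁ = 199.
Eliminating p₂: 7×(1) + 1×(2) gives 48p₁ = 619, so p₁ = 619/48.
Back-substitute into (2): p₂ = (199 + 1×619/48) / 7 = 1453/48.

p₁ = 619/48, p₂ = 1453/48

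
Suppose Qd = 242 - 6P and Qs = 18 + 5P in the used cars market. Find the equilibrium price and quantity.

Set Qd = Qs: 242 - 6P = 18 + 5P.
224 = 11P, so P* = 224/11.
Q* = 242 − 6(224/11) = 1318/11.

P* = 224/11, Q* = 1318/11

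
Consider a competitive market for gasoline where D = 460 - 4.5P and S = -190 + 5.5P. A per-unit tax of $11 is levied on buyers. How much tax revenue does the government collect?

Pre-tax equilibrium: P* = 65, Q* = 167.5.
Tax on buyers shifts demand to D = 460 − 4.5(P + 11) = 410.5 - 4.5P.
410.5 - 4.5P = -190 + 5.5P gives seller price Ps = 60.05; buyers pay Pb = 60.05 + 11 = 71.05.
New quantity: Q = 460 − 4.5(71.05) = 140.275.
Revenue = 11 × 140.275 = 1543.025.

Tax revenue = 1543.025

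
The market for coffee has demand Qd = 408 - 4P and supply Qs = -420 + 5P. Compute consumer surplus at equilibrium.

Consumer surplus = 200

Equilibrium: 408 - 4P = -420 + 5P gives P* = 92, Q* = 40.
Demand choke price (Qd = 0): P = 102.
CS = ½(102 − 92)(40) = 200.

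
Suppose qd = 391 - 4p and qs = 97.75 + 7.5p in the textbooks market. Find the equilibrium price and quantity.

p* = 25.5, q* = 289

Set qd = qs: 391 - 4p = 97.75 + 7.5p.
293.25 = 11.5p, so p* = 25.5.
q* = 391 − 4(25.5) = 289.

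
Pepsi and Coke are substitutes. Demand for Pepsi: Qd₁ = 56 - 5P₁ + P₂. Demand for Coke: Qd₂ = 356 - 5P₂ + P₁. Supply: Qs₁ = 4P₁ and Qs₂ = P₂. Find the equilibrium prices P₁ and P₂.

Market 1: 56 - 5P₁ + P₂ = 4P₁ → 9P₁ - P₂ = 56.
Market 2: 6P₂ - P₁ = 356.
Eliminating P₂: 6×(1) + 1×(2) gives 53P₁ = 692, so P₁ = 692/53.
Back-substitute into (2): P₂ = (356 + 1×692/53) / 6 = 3260/53.

P₁ = 692/53, P₂ = 3260/53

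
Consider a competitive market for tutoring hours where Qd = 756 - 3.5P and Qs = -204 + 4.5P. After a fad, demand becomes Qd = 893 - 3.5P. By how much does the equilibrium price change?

ΔP = 17.125

Original equilibrium: P* = 120, Q* = 336.
New equilibrium: 893 - 3.5P = -204 + 4.5P, so 1097 = 8P and P' = 137.125; Q' = 893 − 3.5(137.125) = 413.0625.
Change in price: 137.125 − 120 = 17.125.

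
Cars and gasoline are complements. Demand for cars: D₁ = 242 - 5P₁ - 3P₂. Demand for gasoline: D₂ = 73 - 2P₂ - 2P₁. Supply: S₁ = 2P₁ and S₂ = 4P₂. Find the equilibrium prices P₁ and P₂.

Market 1: 242 - 5P₁ - 3P₂ = 2P₁ → 7P₁ + 3P₂ = 242.
Market 2: 6P₂ + 2P₁ = 73.
Eliminating P₂: 6×(1) − 3×(2) gives 36P₁ = 1233, so P₁ = 34.25.
Back-substitute into (2): P₂ = (73 − 2×34.25) / 6 = 0.75.

P₁ = 34.25, P₂ = 0.75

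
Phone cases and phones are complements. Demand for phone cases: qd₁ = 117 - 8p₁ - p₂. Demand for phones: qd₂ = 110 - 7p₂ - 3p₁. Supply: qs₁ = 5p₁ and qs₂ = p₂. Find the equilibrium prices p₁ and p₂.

p₁ = 826/101, p₂ = 1079/101

Market 1: 117 - 8p₁ - p₂ = 5p₁ → 13p₁ + p₂ = 117.
Market 2: 8p₂ + 3p₁ = 110.
Eliminating p₂: 8×(1) − 1×(2) gives 101p₁ = 826, so p₁ = 826/101.
Back-substitute into (2): p₂ = (110 − 3×826/101) / 8 = 1079/101.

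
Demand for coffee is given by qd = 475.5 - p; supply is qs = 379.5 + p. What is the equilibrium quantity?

Set qd = qs: 475.5 - p = 379.5 + p.
96 = 2p, so p* = 48.
q* = 475.5 − 1(48) = 427.5.

q* = 427.5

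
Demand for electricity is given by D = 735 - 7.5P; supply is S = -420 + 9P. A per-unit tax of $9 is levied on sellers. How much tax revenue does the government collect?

Tax revenue = 17145/11

Pre-tax equilibrium: P* = 70, Q* = 210.
Tax on sellers shifts supply to S = -420 + 9(P − 9) = -501 + 9P.
735 - 7.5P = -501 + 9P gives buyer price Pb = 824/11; sellers receive Ps = 824/11 − 9 = 725/11.
New quantity: Q = 735 − 7.5(824/11) = 1905/11.
Revenue = 9 × 1905/11 = 17145/11.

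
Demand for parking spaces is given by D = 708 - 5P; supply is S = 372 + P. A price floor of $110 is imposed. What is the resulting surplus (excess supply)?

Surplus = 324

Equilibrium price would be P* = 56, so the floor at 110 binds.
At P = 110: D = 158, S = 482.
Surplus = 482 − 158 = 324.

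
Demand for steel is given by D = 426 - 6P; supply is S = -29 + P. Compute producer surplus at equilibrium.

Producer surplus = 648

Equilibrium: 426 - 6P = -29 + P gives P* = 65, Q* = 36.
Supply starts at P = 29 (where S = 0).
PS = ½(65 − 29)(36) = 648.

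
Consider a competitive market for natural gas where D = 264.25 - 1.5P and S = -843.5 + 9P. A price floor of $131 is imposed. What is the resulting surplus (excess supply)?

Equilibrium price would be P* = 105.5, so the floor at 131 binds.
At P = 131: D = 67.75, S = 335.5.
Surplus = 335.5 − 67.75 = 267.75.

Surplus = 267.75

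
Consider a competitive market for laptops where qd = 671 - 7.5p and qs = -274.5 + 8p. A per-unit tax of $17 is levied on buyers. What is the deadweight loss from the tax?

Deadweight loss = 17340/31

Pre-tax equilibrium: p* = 61, q* = 213.5.
Tax on buyers shifts demand to qd = 671 − 7.5(p + 17) = 543.5 - 7.5p.
543.5 - 7.5p = -274.5 + 8p gives seller price ps = 1636/31; buyers pay pb = 1636/31 + 17 = 2163/31.
New quantity: q = 671 − 7.5(2163/31) = 9157/62.
DWL = ½ × 17 × (213.5 − 9157/62) = 17340/31.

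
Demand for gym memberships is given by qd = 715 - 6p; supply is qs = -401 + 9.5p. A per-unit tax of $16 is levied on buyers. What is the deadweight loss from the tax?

Pre-tax equilibrium: p* = 72, q* = 283.
Tax on buyers shifts demand to qd = 715 − 6(p + 16) = 619 - 6p.
619 - 6p = -401 + 9.5p gives seller price ps = 2040/31; buyers pay pb = 2040/31 + 16 = 2536/31.
New quantity: q = 715 − 6(2536/31) = 6949/31.
DWL = ½ × 16 × (283 − 6949/31) = 14592/31.

Deadweight loss = 14592/31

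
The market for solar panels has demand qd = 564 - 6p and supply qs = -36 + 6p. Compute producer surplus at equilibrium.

Equilibrium: 564 - 6p = -36 + 6p gives p* = 50, q* = 264.
Supply starts at p = 6 (where qs = 0).
PS = ½(50 − 6)(264) = 5808.

Producer surplus = 5808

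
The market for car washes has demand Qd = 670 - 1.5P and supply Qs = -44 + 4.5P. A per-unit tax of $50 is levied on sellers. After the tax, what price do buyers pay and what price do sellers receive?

Buyers pay $156.5, sellers receive $106.5

Pre-tax equilibrium: P* = 119, Q* = 491.5.
Tax on sellers shifts supply to Qs = -44 + 4.5(P − 50) = -269 + 4.5P.
670 - 1.5P = -269 + 4.5P gives buyer price Pb = 156.5; sellers receive Ps = 156.5 − 50 = 106.5.
New quantity: Q = 670 − 1.5(156.5) = 435.25.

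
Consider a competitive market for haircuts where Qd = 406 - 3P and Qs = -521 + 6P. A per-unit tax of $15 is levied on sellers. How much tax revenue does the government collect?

Pre-tax equilibrium: P* = 103, Q* = 97.
Tax on sellers shifts supply to Qs = -521 + 6(P − 15) = -611 + 6P.
406 - 3P = -611 + 6P gives buyer price Pb = 113; sellers receive Ps = 113 − 15 = 98.
New quantity: Q = 406 − 3(113) = 67.
Revenue = 15 × 67 = 1005.

Tax revenue = 1005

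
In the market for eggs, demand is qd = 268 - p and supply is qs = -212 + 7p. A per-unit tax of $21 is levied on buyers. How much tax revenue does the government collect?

Pre-tax equilibrium: p* = 60, q* = 208.
Tax on buyers shifts demand to qd = 268 − 1(p + 21) = 247 - p.
247 - p = -212 + 7p gives seller price ps = 57.375; buyers pay pb = 57.375 + 21 = 78.375.
New quantity: q = 268 − 1(78.375) = 189.625.
Revenue = 21 × 189.625 = 3982.125.

Tax revenue = 3982.125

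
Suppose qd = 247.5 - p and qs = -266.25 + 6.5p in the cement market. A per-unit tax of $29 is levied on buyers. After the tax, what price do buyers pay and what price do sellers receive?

Buyers pay 2809/30, sellers receive 1939/30

Pre-tax equilibrium: p* = 68.5, q* = 179.
Tax on buyers shifts demand to qd = 247.5 − 1(p + 29) = 218.5 - p.
218.5 - p = -266.25 + 6.5p gives seller price ps = 1939/30; buyers pay pb = 1939/30 + 29 = 2809/30.
New quantity: q = 247.5 − 1(2809/30) = 2308/15.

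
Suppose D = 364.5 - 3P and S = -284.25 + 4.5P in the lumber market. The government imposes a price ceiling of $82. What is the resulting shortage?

Shortage = 33.75

Equilibrium price would be P* = 86.5, so the ceiling at 82 binds.
At P = 82: D = 364.5 − 3(82) = 118.5, S = -284.25 + 4.5(82) = 84.75.
Shortage = 118.5 − 84.75 = 33.75.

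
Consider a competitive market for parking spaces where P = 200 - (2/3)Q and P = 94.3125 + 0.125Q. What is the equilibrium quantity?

Set the two price expressions equal: 200 - (2/3)Q = 94.3125 + 0.125Q.
105.6875 = (19/24)Q, so Q* = 133.5.
P* = 200 − (2/3)(133.5) = 111.

Q* = 133.5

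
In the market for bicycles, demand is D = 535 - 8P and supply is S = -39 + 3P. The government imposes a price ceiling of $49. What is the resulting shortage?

Equilibrium price would be P* = 574/11, so the ceiling at 49 binds.
At P = 49: D = 535 − 8(49) = 143, S = -39 + 3(49) = 108.
Shortage = 143 − 108 = 35.

Shortage = 35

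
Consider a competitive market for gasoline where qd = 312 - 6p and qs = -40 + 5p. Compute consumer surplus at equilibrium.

Consumer surplus = 1200

Equilibrium: 312 - 6p = -40 + 5p gives p* = 32, q* = 120.
Demand choke price (qd = 0): p = 52.
CS = ½(52 − 32)(120) = 1200.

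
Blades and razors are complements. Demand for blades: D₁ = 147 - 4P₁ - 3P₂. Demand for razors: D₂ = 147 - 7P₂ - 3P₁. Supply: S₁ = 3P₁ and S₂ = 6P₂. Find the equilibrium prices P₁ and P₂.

Market 1: 147 - 4P₁ - 3P₂ = 3P₁ → 7P₁ + 3P₂ = 147.
Market 2: 13P₂ + 3P₁ = 147.
Eliminating P₂: 13×(1) − 3×(2) gives 82P₁ = 1470, so P₁ = 735/41.
Back-substitute into (2): P₂ = (147 − 3×735/41) / 13 = 294/41.

P₁ = 735/41, P₂ = 294/41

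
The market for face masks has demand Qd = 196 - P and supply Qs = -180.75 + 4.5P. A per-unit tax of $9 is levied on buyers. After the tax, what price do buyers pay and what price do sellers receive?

Buyers pay 1669/22, sellers receive 1471/22

Pre-tax equilibrium: P* = 68.5, Q* = 127.5.
Tax on buyers shifts demand to Qd = 196 − 1(P + 9) = 187 - P.
187 - P = -180.75 + 4.5P gives seller price Ps = 1471/22; buyers pay Pb = 1471/22 + 9 = 1669/22.
New quantity: Q = 196 − 1(1669/22) = 2643/22.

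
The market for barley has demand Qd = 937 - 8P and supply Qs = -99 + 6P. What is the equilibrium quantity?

Q* = 345

Set Qd = Qs: 937 - 8P = -99 + 6P.
1036 = 14P, so P* = 74.
Q* = 937 − 8(74) = 345.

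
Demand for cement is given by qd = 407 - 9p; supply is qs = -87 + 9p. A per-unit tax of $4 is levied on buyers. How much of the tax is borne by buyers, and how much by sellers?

Pre-tax equilibrium: p* = 247/9, q* = 160.
Tax on buyers shifts demand to qd = 407 − 9(p + 4) = 371 - 9p.
371 - 9p = -87 + 9p gives seller price ps = 229/9; buyers pay pb = 229/9 + 4 = 265/9.
New quantity: q = 407 − 9(265/9) = 142.
Buyer burden = 265/9 − 247/9 = 2; seller burden = 247/9 − 229/9 = 2.

Buyers bear $2, sellers bear $2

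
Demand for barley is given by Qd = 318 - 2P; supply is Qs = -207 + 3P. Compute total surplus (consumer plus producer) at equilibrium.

Total surplus = 4860

Equilibrium: 318 - 2P = -207 + 3P gives P* = 105, Q* = 108.
Demand choke price: P = 159; supply starts at P = 69.
CS = ½(159 − 105)(108) = 2916; PS = ½(105 − 69)(108) = 1944.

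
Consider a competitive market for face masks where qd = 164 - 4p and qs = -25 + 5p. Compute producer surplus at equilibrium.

Equilibrium: 164 - 4p = -25 + 5p gives p* = 21, q* = 80.
Supply starts at p = 5 (where qs = 0).
PS = ½(21 − 5)(80) = 640.

Producer surplus = 640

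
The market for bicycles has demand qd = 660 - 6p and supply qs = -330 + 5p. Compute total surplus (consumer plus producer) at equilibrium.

Total surplus = 2640

Equilibrium: 660 - 6p = -330 + 5p gives p* = 90, q* = 120.
Demand choke price: p = 110; supply starts at p = 66.
CS = ½(110 − 90)(120) = 1200; PS = ½(90 − 66)(120) = 1440.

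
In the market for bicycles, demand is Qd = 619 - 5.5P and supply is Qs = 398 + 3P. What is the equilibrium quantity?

Q* = 476

Set Qd = Qs: 619 - 5.5P = 398 + 3P.
221 = 8.5P, so P* = 26.
Q* = 619 − 5.5(26) = 476.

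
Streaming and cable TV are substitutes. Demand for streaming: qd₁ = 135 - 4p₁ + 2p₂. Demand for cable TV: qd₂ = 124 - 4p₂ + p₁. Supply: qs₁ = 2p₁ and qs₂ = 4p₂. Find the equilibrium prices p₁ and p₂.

p₁ = 664/23, p₂ = 879/46

Market 1: 135 - 4p₁ + 2p₂ = 2p₁ → 6p₁ - 2p₂ = 135.
Market 2: 8p₂ - p₁ = 124.
Eliminating p₂: 8×(1) + 2×(2) gives 46p₁ = 1328, so p₁ = 664/23.
Back-substitute into (2): p₂ = (124 + 1×664/23) / 8 = 879/46.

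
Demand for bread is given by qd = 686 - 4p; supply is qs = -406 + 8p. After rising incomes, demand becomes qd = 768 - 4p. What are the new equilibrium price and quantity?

Original equilibrium: p* = 91, q* = 322.
New equilibrium: 768 - 4p = -406 + 8p, so 1174 = 12p and p' = 587/6; q' = 768 − 4(587/6) = 1130/3.

p' = 587/6, q' = 1130/3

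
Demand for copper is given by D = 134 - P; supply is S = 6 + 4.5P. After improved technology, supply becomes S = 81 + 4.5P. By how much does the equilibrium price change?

Original equilibrium: P* = 256/11, Q* = 1218/11.
New equilibrium: 134 - P = 81 + 4.5P, so 53 = 5.5P and P' = 106/11; Q' = 134 − 1(106/11) = 1368/11.
Change in price: 106/11 − 256/11 = -150/11.

ΔP = -150/11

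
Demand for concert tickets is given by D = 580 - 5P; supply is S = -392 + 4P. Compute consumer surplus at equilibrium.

Equilibrium: 580 - 5P = -392 + 4P gives P* = 108, Q* = 40.
Demand choke price (D = 0): P = 116.
CS = ½(116 − 108)(40) = 160.

Consumer surplus = 160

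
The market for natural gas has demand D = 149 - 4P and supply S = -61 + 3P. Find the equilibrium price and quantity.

P* = 30, Q* = 29

Set D = S: 149 - 4P = -61 + 3P.
210 = 7P, so P* = 30.
Q* = 149 − 4(30) = 29.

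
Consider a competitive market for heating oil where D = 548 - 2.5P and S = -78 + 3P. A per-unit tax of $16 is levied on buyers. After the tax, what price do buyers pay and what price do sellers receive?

Pre-tax equilibrium: P* = 1252/11, Q* = 2898/11.
Tax on buyers shifts demand to D = 548 − 2.5(P + 16) = 508 - 2.5P.
508 - 2.5P = -78 + 3P gives seller price Ps = 1172/11; buyers pay Pb = 1172/11 + 16 = 1348/11.
New quantity: Q = 548 − 2.5(1348/11) = 2658/11.

Buyers pay 1348/11, sellers receive 1172/11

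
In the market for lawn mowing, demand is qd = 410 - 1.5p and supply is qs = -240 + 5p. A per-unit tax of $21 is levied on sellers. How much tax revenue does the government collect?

Pre-tax equilibrium: p* = 100, q* = 260.
Tax on sellers shifts supply to qs = -240 + 5(p − 21) = -345 + 5p.
410 - 1.5p = -345 + 5p gives buyer price pb = 1510/13; sellers receive ps = 1510/13 − 21 = 1237/13.
New quantity: q = 410 − 1.5(1510/13) = 3065/13.
Revenue = 21 × 3065/13 = 64365/13.

Tax revenue = 64365/13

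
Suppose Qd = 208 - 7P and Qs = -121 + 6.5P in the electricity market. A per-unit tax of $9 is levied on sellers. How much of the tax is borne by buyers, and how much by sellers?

Pre-tax equilibrium: P* = 658/27, Q* = 1010/27.
Tax on sellers shifts supply to Qs = -121 + 6.5(P − 9) = -179.5 + 6.5P.
208 - 7P = -179.5 + 6.5P gives buyer price Pb = 775/27; sellers receive Ps = 775/27 − 9 = 532/27.
New quantity: Q = 208 − 7(775/27) = 191/27.
Buyer burden = 775/27 − 658/27 = 13/3; seller burden = 658/27 − 532/27 = 14/3.

Buyers bear 13/3, sellers bear 14/3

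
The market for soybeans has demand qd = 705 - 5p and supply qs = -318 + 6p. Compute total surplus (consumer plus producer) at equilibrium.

Total surplus = 10560

Equilibrium: 705 - 5p = -318 + 6p gives p* = 93, q* = 240.
Demand choke price: p = 141; supply starts at p = 53.
CS = ½(141 − 93)(240) = 5760; PS = ½(93 − 53)(240) = 4800.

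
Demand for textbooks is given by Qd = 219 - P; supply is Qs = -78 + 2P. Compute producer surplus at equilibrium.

Equilibrium: 219 - P = -78 + 2P gives P* = 99, Q* = 120.
Supply starts at P = 39 (where Qs = 0).
PS = ½(99 − 39)(120) = 3600.

Producer surplus = 3600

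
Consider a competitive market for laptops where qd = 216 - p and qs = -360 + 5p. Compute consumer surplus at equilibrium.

Equilibrium: 216 - p = -360 + 5p gives p* = 96, q* = 120.
Demand choke price (qd = 0): p = 216.
CS = ½(216 − 96)(120) = 7200.

Consumer surplus = 7200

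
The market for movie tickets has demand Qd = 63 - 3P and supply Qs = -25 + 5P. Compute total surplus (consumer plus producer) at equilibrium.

Total surplus = 240

Equilibrium: 63 - 3P = -25 + 5P gives P* = 11, Q* = 30.
Demand choke price: P = 21; supply starts at P = 5.
CS = ½(21 − 11)(30) = 150; PS = ½(11 − 5)(30) = 90.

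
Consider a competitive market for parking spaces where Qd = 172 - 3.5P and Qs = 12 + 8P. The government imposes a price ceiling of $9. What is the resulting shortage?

Equilibrium price would be P* = 320/23, so the ceiling at 9 binds.
At P = 9: Qd = 172 − 3.5(9) = 140.5, Qs = 12 + 8(9) = 84.
Shortage = 140.5 − 84 = 56.5.

Shortage = 56.5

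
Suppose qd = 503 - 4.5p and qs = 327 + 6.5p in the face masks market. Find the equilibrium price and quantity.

p* = 16, q* = 431

Set qd = qs: 503 - 4.5p = 327 + 6.5p.
176 = 11p, so p* = 16.
q* = 503 − 4.5(16) = 431.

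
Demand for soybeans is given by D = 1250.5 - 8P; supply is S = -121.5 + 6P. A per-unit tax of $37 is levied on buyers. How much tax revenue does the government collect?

Tax revenue = 175935/14

Pre-tax equilibrium: P* = 98, Q* = 466.5.
Tax on buyers shifts demand to D = 1250.5 − 8(P + 37) = 954.5 - 8P.
954.5 - 8P = -121.5 + 6P gives seller price Ps = 538/7; buyers pay Pb = 538/7 + 37 = 797/7.
New quantity: Q = 1250.5 − 8(797/7) = 4755/14.
Revenue = 37 × 4755/14 = 175935/14.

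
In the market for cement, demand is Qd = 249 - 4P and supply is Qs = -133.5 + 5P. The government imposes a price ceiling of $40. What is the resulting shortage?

Shortage = 22.5

Equilibrium price would be P* = 42.5, so the ceiling at 40 binds.
At P = 40: Qd = 249 − 4(40) = 89, Qs = -133.5 + 5(40) = 66.5.
Shortage = 89 − 66.5 = 22.5.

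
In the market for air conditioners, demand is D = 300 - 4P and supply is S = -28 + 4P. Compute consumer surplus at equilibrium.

Consumer surplus = 2312

Equilibrium: 300 - 4P = -28 + 4P gives P* = 41, Q* = 136.
Demand choke price (D = 0): P = 75.
CS = ½(75 − 41)(136) = 2312.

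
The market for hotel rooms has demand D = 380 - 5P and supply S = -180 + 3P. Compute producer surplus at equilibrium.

Equilibrium: 380 - 5P = -180 + 3P gives P* = 70, Q* = 30.
Supply starts at P = 60 (where S = 0).
PS = ½(70 − 60)(30) = 150.

Producer surplus = 150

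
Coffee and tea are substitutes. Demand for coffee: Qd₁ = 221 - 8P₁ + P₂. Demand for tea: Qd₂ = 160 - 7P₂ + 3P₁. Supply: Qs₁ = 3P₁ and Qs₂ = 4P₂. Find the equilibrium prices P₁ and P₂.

P₁ = 2591/118, P₂ = 2423/118

Market 1: 221 - 8P₁ + P₂ = 3P₁ → 11P₁ - P₂ = 221.
Market 2: 11P₂ - 3P₁ = 160.
Eliminating P₂: 11×(1) + 1×(2) gives 118P₁ = 2591, so P₁ = 2591/118.
Back-substitute into (2): P₂ = (160 + 3×2591/118) / 11 = 2423/118.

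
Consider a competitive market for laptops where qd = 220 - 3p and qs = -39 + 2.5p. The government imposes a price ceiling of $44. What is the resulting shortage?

Equilibrium price would be p* = 518/11, so the ceiling at 44 binds.
At p = 44: qd = 220 − 3(44) = 88, qs = -39 + 2.5(44) = 71.
Shortage = 88 − 71 = 17.

Shortage = 17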